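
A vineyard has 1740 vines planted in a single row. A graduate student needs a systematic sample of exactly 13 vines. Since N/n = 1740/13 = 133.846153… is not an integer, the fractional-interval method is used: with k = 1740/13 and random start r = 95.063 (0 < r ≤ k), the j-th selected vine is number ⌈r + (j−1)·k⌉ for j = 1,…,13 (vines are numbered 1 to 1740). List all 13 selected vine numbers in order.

j=1: r + 0k = 95.063 → ⌈·⌉ = 96
j=2: r + 1k = 228.909153… → ⌈·⌉ = 229
j=3: r + 2k = 362.755307… → ⌈·⌉ = 363
j=4: r + 3k = 496.601461… → ⌈·⌉ = 497
j=5: r + 4k = 630.447615… → ⌈·⌉ = 631
j=6: r + 5k = 764.293769… → ⌈·⌉ = 765
j=7: r + 6k = 898.139923… → ⌈·⌉ = 899
j=8: r + 7k = 1031.986076… → ⌈·⌉ = 1032
j=9: r + 8k = 1165.832230… → ⌈·⌉ = 1166
j=10: r + 9k = 1299.678384… → ⌈·⌉ = 1300
j=11: r + 10k = 1433.524538… → ⌈·⌉ = 1434
j=12: r + 11k = 1567.370692… → ⌈·⌉ = 1568
j=13: r + 12k = 1701.216846… → ⌈·⌉ = 1702

96, 229, 363, 497, 631, 765, 899, 1032, 1166, 1300, 1434, 1568, 1702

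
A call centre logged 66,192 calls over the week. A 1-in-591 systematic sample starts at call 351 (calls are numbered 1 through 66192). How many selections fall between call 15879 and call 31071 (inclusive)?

25

k = 591
First selection ≥ 15879: 351 + ⌈(15879−351)/591⌉·591 = 351 + 27×591 = 16308
Last selection ≤ 31071: 351 + ⌊(31071−351)/591⌋·591 = 351 + 51×591 = 30492
Count = 51 − 27 + 1 = 25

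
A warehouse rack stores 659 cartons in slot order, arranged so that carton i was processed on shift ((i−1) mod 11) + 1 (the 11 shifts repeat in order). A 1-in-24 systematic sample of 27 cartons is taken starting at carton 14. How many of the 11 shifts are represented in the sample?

11

Consecutive selections differ by k = 24, so their shift numbers differ by 24 mod 11 = 2.
gcd(24, 11) = 1, so the sample visits 11/1 = 11 distinct residues mod 11.
Start 14 is shift 3; the shifts hit are 1, 2, 3, 4, 5, 6, 7, 8, 9, 10, 11.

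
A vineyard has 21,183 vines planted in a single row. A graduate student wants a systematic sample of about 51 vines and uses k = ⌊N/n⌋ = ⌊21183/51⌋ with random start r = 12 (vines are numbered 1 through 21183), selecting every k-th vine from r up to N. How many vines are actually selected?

52

k = ⌊21183/51⌋ = 415
Achieved size = ⌊(21183 − 12)/415⌋ + 1 = ⌊21171/415⌋ + 1 = 51 + 1 = 52
(last selection: 12 + 51×415 = 21177 ≤ 21183; next would be 21592 > 21183)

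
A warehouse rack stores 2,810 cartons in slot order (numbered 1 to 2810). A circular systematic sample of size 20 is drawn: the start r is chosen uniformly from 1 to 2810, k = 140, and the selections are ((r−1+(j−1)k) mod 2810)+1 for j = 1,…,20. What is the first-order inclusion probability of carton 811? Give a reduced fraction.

For each position j, as r ranges over 1…2810 the j-th selection hits every carton exactly once, so carton 811 is selected for exactly 20 of the 2810 starts.
Inclusion probability = 20/2810 = 2/281.

2/281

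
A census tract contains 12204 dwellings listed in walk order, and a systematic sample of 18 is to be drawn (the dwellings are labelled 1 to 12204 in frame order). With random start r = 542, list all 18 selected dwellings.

542, 1220, 1898, 2576, 3254, 3932, 4610, 5288, 5966, 6644, 7322, 8000, 8678, 9356, 10034, 10712, 11390, 12068

k = N/n = 12204/18 = 678
dwelling 1: 542
dwelling 2: 542 + 678 = 1220
dwelling 3: 1220 + 678 = 1898
dwelling 4: 1898 + 678 = 2576
dwelling 5: 2576 + 678 = 3254
dwelling 6: 3254 + 678 = 3932
dwelling 7: 3932 + 678 = 4610
dwelling 8: 4610 + 678 = 5288
dwelling 9: 5288 + 678 = 5966
dwelling 10: 5966 + 678 = 6644
dwelling 11: 6644 + 678 = 7322
dwelling 12: 7322 + 678 = 8000
dwelling 13: 8000 + 678 = 8678
dwelling 14: 8678 + 678 = 9356
dwelling 15: 9356 + 678 = 10034
dwelling 16: 10034 + 678 = 10712
dwelling 17: 10712 + 678 = 11390
dwelling 18: 11390 + 678 = 12068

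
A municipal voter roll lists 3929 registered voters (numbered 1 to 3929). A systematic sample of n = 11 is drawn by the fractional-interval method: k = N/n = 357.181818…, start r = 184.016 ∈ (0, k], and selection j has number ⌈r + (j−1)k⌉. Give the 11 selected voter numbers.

185, 542, 899, 1256, 1613, 1970, 2328, 2685, 3042, 3399, 3756

j=1: r + 0k = 184.016 → ⌈·⌉ = 185
j=2: r + 1k = 541.197818… → ⌈·⌉ = 542
j=3: r + 2k = 898.379636… → ⌈·⌉ = 899
j=4: r + 3k = 1255.561454… → ⌈·⌉ = 1256
j=5: r + 4k = 1612.743272… → ⌈·⌉ = 1613
j=6: r + 5k = 1969.925090… → ⌈·⌉ = 1970
j=7: r + 6k = 2327.106909… → ⌈·⌉ = 2328
j=8: r + 7k = 2684.288727… → ⌈·⌉ = 2685
j=9: r + 8k = 3041.470545… → ⌈·⌉ = 3042
j=10: r + 9k = 3398.652363… → ⌈·⌉ = 3399
j=11: r + 10k = 3755.834181… → ⌈·⌉ = 3756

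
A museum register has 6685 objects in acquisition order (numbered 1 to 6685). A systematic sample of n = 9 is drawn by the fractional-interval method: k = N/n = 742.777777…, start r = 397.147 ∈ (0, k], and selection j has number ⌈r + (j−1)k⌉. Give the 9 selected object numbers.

398, 1140, 1883, 2626, 3369, 4112, 4854, 5597, 6340

j=1: r + 0k = 397.147 → ⌈·⌉ = 398
j=2: r + 1k = 1139.924777… → ⌈·⌉ = 1140
j=3: r + 2k = 1882.702555… → ⌈·⌉ = 1883
j=4: r + 3k = 2625.480333… → ⌈·⌉ = 2626
j=5: r + 4k = 3368.258111… → ⌈·⌉ = 3369
j=6: r + 5k = 4111.035888… → ⌈·⌉ = 4112
j=7: r + 6k = 4853.813666… → ⌈·⌉ = 4854
j=8: r + 7k = 5596.591444… → ⌈·⌉ = 5597
j=9: r + 8k = 6339.369222… → ⌈·⌉ = 6340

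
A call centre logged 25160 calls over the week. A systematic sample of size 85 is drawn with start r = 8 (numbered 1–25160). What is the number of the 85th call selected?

24872

k = 25160/85 = 296
85th selection = r + (85−1)·k = 8 + 84×296 = 8 + 24864 = 24872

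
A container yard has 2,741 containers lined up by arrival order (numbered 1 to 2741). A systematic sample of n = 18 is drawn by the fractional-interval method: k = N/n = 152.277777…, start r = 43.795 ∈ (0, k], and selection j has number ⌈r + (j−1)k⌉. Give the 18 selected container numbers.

44, 197, 349, 501, 653, 806, 958, 1110, 1263, 1415, 1567, 1719, 1872, 2024, 2176, 2328, 2481, 2633

j=1: r + 0k = 43.795 → ⌈·⌉ = 44
j=2: r + 1k = 196.072777… → ⌈·⌉ = 197
j=3: r + 2k = 348.350555… → ⌈·⌉ = 349
j=4: r + 3k = 500.628333… → ⌈·⌉ = 501
j=5: r + 4k = 652.906111… → ⌈·⌉ = 653
j=6: r + 5k = 805.183888… → ⌈·⌉ = 806
j=7: r + 6k = 957.461666… → ⌈·⌉ = 958
j=8: r + 7k = 1109.739444… → ⌈·⌉ = 1110
j=9: r + 8k = 1262.017222… → ⌈·⌉ = 1263
j=10: r + 9k = 1414.295 → ⌈·⌉ = 1415
j=11: r + 10k = 1566.572777… → ⌈·⌉ = 1567
j=12: r + 11k = 1718.850555… → ⌈·⌉ = 1719
j=13: r + 12k = 1871.128333… → ⌈·⌉ = 1872
j=14: r + 13k = 2023.406111… → ⌈·⌉ = 2024
j=15: r + 14k = 2175.683888… → ⌈·⌉ = 2176
j=16: r + 15k = 2327.961666… → ⌈·⌉ = 2328
j=17: r + 16k = 2480.239444… → ⌈·⌉ = 2481
j=18: r + 17k = 2632.517222… → ⌈·⌉ = 2633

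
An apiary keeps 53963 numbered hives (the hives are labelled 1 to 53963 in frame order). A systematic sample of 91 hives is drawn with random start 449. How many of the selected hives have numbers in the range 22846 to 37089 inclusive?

k = 53963/91 = 593
First selection ≥ 22846: 449 + ⌈(22846−449)/593⌉·593 = 449 + 38×593 = 22983
Last selection ≤ 37089: 449 + ⌊(37089−449)/593⌋·593 = 449 + 61×593 = 36622
Count = 61 − 38 + 1 = 24

24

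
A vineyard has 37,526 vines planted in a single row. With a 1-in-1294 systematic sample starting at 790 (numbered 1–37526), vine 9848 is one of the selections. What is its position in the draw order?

8

k = 1294
position = (9848 − 790)/1294 + 1 = 9058/1294 + 1 = 7 + 1 = 8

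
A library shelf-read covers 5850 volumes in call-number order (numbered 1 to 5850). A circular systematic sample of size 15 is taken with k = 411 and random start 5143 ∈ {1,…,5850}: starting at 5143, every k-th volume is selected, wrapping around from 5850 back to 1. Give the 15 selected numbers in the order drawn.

Selection 1: 5143
Selection 2: 5143 + 411 = 5554
Selection 3: 5554 + 411 = 5965 → 5965 − 5850 = 115
Selection 4: 115 + 411 = 526
Selection 5: 526 + 411 = 937
Selection 6: 937 + 411 = 1348
Selection 7: 1348 + 411 = 1759
Selection 8: 1759 + 411 = 2170
Selection 9: 2170 + 411 = 2581
Selection 10: 2581 + 411 = 2992
Selection 11: 2992 + 411 = 3403
Selection 12: 3403 + 411 = 3814
Selection 13: 3814 + 411 = 4225
Selection 14: 4225 + 411 = 4636
Selection 15: 4636 + 411 = 5047

5143, 5554, 115, 526, 937, 1348, 1759, 2170, 2581, 2992, 3403, 3814, 4225, 4636, 5047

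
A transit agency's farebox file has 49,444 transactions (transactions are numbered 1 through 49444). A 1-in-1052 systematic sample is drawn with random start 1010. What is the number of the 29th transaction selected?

k = 1052
29th selection = r + (29−1)·k = 1010 + 28×1052 = 1010 + 29456 = 30466

30466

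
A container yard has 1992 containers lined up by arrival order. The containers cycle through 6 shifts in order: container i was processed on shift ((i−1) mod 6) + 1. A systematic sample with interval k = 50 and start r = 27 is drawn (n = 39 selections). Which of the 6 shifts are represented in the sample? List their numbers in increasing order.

1, 3, 5

Consecutive selections differ by k = 50, so their shift numbers differ by 50 mod 6 = 2.
gcd(50, 6) = 2, so the sample visits 6/2 = 3 distinct residues mod 6.
Start 27 is shift 3; the shifts hit are 1, 3, 5.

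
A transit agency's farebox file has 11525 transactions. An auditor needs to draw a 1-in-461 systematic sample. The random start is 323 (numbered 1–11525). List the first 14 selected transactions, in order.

323, 784, 1245, 1706, 2167, 2628, 3089, 3550, 4011, 4472, 4933, 5394, 5855, 6316

transaction 1: 323
transaction 2: 323 + 461 = 784
transaction 3: 784 + 461 = 1245
transaction 4: 1245 + 461 = 1706
transaction 5: 1706 + 461 = 2167
transaction 6: 2167 + 461 = 2628
transaction 7: 2628 + 461 = 3089
transaction 8: 3089 + 461 = 3550
transaction 9: 3550 + 461 = 4011
transaction 10: 4011 + 461 = 4472
transaction 11: 4472 + 461 = 4933
transaction 12: 4933 + 461 = 5394
transaction 13: 5394 + 461 = 5855
transaction 14: 5855 + 461 = 6316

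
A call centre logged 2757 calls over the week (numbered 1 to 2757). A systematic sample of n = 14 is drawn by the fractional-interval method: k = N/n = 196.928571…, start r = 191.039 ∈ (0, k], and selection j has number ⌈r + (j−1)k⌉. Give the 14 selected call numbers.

192, 388, 585, 782, 979, 1176, 1373, 1570, 1767, 1964, 2161, 2358, 2555, 2752

j=1: r + 0k = 191.039 → ⌈·⌉ = 192
j=2: r + 1k = 387.967571… → ⌈·⌉ = 388
j=3: r + 2k = 584.896142… → ⌈·⌉ = 585
j=4: r + 3k = 781.824714… → ⌈·⌉ = 782
j=5: r + 4k = 978.753285… → ⌈·⌉ = 979
j=6: r + 5k = 1175.681857… → ⌈·⌉ = 1176
j=7: r + 6k = 1372.610428… → ⌈·⌉ = 1373
j=8: r + 7k = 1569.539 → ⌈·⌉ = 1570
j=9: r + 8k = 1766.467571… → ⌈·⌉ = 1767
j=10: r + 9k = 1963.396142… → ⌈·⌉ = 1964
j=11: r + 10k = 2160.324714… → ⌈·⌉ = 2161
j=12: r + 11k = 2357.253285… → ⌈·⌉ = 2358
j=13: r + 12k = 2554.181857… → ⌈·⌉ = 2555
j=14: r + 13k = 2751.110428… → ⌈·⌉ = 2752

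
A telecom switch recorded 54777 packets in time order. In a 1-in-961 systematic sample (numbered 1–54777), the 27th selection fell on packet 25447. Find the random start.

k = 961
r = 25447 − (27−1)×961 = 25447 − 24986 = 461

461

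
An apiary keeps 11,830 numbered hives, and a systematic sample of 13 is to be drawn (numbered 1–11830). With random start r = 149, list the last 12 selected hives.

1059, 1969, 2879, 3789, 4699, 5609, 6519, 7429, 8339, 9249, 10159, 11069

k = N/n = 11830/13 = 910
2nd selection = 149 + 1×910 = 1059
3rd: 1059 + 910 = 1969
4th: 1969 + 910 = 2879
5th: 2879 + 910 = 3789
6th: 3789 + 910 = 4699
7th: 4699 + 910 = 5609
8th: 5609 + 910 = 6519
9th: 6519 + 910 = 7429
10th: 7429 + 910 = 8339
11th: 8339 + 910 = 9249
12th: 9249 + 910 = 10159
13th: 10159 + 910 = 11069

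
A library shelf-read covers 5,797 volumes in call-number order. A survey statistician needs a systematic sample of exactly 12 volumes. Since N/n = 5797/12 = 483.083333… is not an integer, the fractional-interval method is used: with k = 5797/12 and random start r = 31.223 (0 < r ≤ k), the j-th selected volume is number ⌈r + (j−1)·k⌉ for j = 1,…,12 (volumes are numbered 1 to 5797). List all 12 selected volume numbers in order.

32, 515, 998, 1481, 1964, 2447, 2930, 3413, 3896, 4379, 4863, 5346

j=1: r + 0k = 31.223 → ⌈·⌉ = 32
j=2: r + 1k = 514.306333… → ⌈·⌉ = 515
j=3: r + 2k = 997.389666… → ⌈·⌉ = 998
j=4: r + 3k = 1480.473 → ⌈·⌉ = 1481
j=5: r + 4k = 1963.556333… → ⌈·⌉ = 1964
j=6: r + 5k = 2446.639666… → ⌈·⌉ = 2447
j=7: r + 6k = 2929.723 → ⌈·⌉ = 2930
j=8: r + 7k = 3412.806333… → ⌈·⌉ = 3413
j=9: r + 8k = 3895.889666… → ⌈·⌉ = 3896
j=10: r + 9k = 4378.973 → ⌈·⌉ = 4379
j=11: r + 10k = 4862.056333… → ⌈·⌉ = 4863
j=12: r + 11k = 5345.139666… → ⌈·⌉ = 5346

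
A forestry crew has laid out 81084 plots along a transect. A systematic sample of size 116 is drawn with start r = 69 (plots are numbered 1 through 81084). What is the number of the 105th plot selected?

72765

k = 81084/116 = 699
105th selection = r + (105−1)·k = 69 + 104×699 = 69 + 72696 = 72765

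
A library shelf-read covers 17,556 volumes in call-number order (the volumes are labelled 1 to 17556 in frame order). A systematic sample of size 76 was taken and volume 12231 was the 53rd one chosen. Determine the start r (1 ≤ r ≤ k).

219

k = 17556/76 = 231
r = 12231 − (53−1)×231 = 12231 − 12012 = 219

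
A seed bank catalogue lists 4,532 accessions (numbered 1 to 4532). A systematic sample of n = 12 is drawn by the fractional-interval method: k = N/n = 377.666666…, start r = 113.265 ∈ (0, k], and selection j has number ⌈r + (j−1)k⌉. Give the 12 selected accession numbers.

114, 491, 869, 1247, 1624, 2002, 2380, 2757, 3135, 3513, 3890, 4268

j=1: r + 0k = 113.265 → ⌈·⌉ = 114
j=2: r + 1k = 490.931666… → ⌈·⌉ = 491
j=3: r + 2k = 868.598333… → ⌈·⌉ = 869
j=4: r + 3k = 1246.265 → ⌈·⌉ = 1247
j=5: r + 4k = 1623.931666… → ⌈·⌉ = 1624
j=6: r + 5k = 2001.598333… → ⌈·⌉ = 2002
j=7: r + 6k = 2379.265 → ⌈·⌉ = 2380
j=8: r + 7k = 2756.931666… → ⌈·⌉ = 2757
j=9: r + 8k = 3134.598333… → ⌈·⌉ = 3135
j=10: r + 9k = 3512.265 → ⌈·⌉ = 3513
j=11: r + 10k = 3889.931666… → ⌈·⌉ = 3890
j=12: r + 11k = 4267.598333… → ⌈·⌉ = 4268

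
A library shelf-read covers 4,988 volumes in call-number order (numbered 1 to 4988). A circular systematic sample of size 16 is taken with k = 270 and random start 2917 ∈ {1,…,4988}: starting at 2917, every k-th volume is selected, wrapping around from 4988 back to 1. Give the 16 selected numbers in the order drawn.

2917, 3187, 3457, 3727, 3997, 4267, 4537, 4807, 89, 359, 629, 899, 1169, 1439, 1709, 1979

Selection 1: 2917
Selection 2: 2917 + 270 = 3187
Selection 3: 3187 + 270 = 3457
Selection 4: 3457 + 270 = 3727
Selection 5: 3727 + 270 = 3997
Selection 6: 3997 + 270 = 4267
Selection 7: 4267 + 270 = 4537
Selection 8: 4537 + 270 = 4807
Selection 9: 4807 + 270 = 5077 → 5077 − 4988 = 89
Selection 10: 89 + 270 = 359
Selection 11: 359 + 270 = 629
Selection 12: 629 + 270 = 899
Selection 13: 899 + 270 = 1169
Selection 14: 1169 + 270 = 1439
Selection 15: 1439 + 270 = 1709
Selection 16: 1709 + 270 = 1979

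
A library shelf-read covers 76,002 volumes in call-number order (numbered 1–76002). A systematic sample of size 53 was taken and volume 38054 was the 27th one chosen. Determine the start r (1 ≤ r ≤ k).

k = 76002/53 = 1434
r = 38054 − (27−1)×1434 = 38054 − 37284 = 770

770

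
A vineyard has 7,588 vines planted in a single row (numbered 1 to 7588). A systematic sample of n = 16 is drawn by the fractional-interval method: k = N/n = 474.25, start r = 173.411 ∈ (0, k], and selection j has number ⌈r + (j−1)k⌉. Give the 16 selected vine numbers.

174, 648, 1122, 1597, 2071, 2545, 3019, 3494, 3968, 4442, 4916, 5391, 5865, 6339, 6813, 7288

j=1: r + 0k = 173.411 → ⌈·⌉ = 174
j=2: r + 1k = 647.661 → ⌈·⌉ = 648
j=3: r + 2k = 1121.911 → ⌈·⌉ = 1122
j=4: r + 3k = 1596.161 → ⌈·⌉ = 1597
j=5: r + 4k = 2070.411 → ⌈·⌉ = 2071
j=6: r + 5k = 2544.661 → ⌈·⌉ = 2545
j=7: r + 6k = 3018.911 → ⌈·⌉ = 3019
j=8: r + 7k = 3493.161 → ⌈·⌉ = 3494
j=9: r + 8k = 3967.411 → ⌈·⌉ = 3968
j=10: r + 9k = 4441.661 → ⌈·⌉ = 4442
j=11: r + 10k = 4915.911 → ⌈·⌉ = 4916
j=12: r + 11k = 5390.161 → ⌈·⌉ = 5391
j=13: r + 12k = 5864.411 → ⌈·⌉ = 5865
j=14: r + 13k = 6338.661 → ⌈·⌉ = 6339
j=15: r + 14k = 6812.911 → ⌈·⌉ = 6813
j=16: r + 15k = 7287.161 → ⌈·⌉ = 7288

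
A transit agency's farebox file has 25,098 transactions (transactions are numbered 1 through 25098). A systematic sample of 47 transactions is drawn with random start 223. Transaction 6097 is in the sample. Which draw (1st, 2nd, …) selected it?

12

k = 25098/47 = 534
position = (6097 − 223)/534 + 1 = 5874/534 + 1 = 11 + 1 = 12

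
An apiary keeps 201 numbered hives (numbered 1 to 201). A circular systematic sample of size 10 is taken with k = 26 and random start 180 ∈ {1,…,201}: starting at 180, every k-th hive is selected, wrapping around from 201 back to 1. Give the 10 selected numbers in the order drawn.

Selection 1: 180
Selection 2: 180 + 26 = 206 → 206 − 201 = 5
Selection 3: 5 + 26 = 31
Selection 4: 31 + 26 = 57
Selection 5: 57 + 26 = 83
Selection 6: 83 + 26 = 109
Selection 7: 109 + 26 = 135
Selection 8: 135 + 26 = 161
Selection 9: 161 + 26 = 187
Selection 10: 187 + 26 = 213 → 213 − 201 = 12

180, 5, 31, 57, 83, 109, 135, 161, 187, 12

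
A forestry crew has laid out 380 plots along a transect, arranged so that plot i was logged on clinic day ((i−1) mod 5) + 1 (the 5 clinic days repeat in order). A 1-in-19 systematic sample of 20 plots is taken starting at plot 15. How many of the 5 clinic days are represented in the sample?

5

Consecutive selections differ by k = 19, so their clinic day numbers differ by 19 mod 5 = 4.
gcd(19, 5) = 1, so the sample visits 5/1 = 5 distinct residues mod 5.
Start 15 is clinic day 5; the clinic days hit are 1, 2, 3, 4, 5.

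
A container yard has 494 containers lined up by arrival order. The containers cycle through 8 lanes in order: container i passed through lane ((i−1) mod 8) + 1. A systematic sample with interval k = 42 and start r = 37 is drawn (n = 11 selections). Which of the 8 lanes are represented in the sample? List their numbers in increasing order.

Consecutive selections differ by k = 42, so their lane numbers differ by 42 mod 8 = 2.
gcd(42, 8) = 2, so the sample visits 8/2 = 4 distinct residues mod 8.
Start 37 is lane 5; the lanes hit are 1, 3, 5, 7.

1, 3, 5, 7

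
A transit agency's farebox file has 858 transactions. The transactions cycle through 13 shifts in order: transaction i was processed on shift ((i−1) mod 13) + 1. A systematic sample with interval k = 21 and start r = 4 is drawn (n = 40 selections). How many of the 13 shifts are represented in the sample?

13

Consecutive selections differ by k = 21, so their shift numbers differ by 21 mod 13 = 8.
gcd(21, 13) = 1, so the sample visits 13/1 = 13 distinct residues mod 13.
Start 4 is shift 4; the shifts hit are 1, 2, 3, 4, 5, 6, 7, 8, 9, 10, 11, 12, 13.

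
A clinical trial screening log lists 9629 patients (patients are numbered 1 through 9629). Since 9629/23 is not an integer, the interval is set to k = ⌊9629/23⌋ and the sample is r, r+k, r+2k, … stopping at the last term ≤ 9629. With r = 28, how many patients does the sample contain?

k = ⌊9629/23⌋ = 418
Achieved size = ⌊(9629 − 28)/418⌋ + 1 = ⌊9601/418⌋ + 1 = 22 + 1 = 23
(last selection: 28 + 22×418 = 9224 ≤ 9629; next would be 9642 > 9629)

23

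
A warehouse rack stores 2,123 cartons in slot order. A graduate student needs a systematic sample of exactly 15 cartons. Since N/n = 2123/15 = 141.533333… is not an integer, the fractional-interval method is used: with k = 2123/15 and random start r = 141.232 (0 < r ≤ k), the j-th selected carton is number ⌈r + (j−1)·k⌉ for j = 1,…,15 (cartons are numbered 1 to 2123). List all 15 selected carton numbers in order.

142, 283, 425, 566, 708, 849, 991, 1132, 1274, 1416, 1557, 1699, 1840, 1982, 2123

j=1: r + 0k = 141.232 → ⌈·⌉ = 142
j=2: r + 1k = 282.765333… → ⌈·⌉ = 283
j=3: r + 2k = 424.298666… → ⌈·⌉ = 425
j=4: r + 3k = 565.832 → ⌈·⌉ = 566
j=5: r + 4k = 707.365333… → ⌈·⌉ = 708
j=6: r + 5k = 848.898666… → ⌈·⌉ = 849
j=7: r + 6k = 990.432 → ⌈·⌉ = 991
j=8: r + 7k = 1131.965333… → ⌈·⌉ = 1132
j=9: r + 8k = 1273.498666… → ⌈·⌉ = 1274
j=10: r + 9k = 1415.032 → ⌈·⌉ = 1416
j=11: r + 10k = 1556.565333… → ⌈·⌉ = 1557
j=12: r + 11k = 1698.098666… → ⌈·⌉ = 1699
j=13: r + 12k = 1839.632 → ⌈·⌉ = 1840
j=14: r + 13k = 1981.165333… → ⌈·⌉ = 1982
j=15: r + 14k = 2122.698666… → ⌈·⌉ = 2123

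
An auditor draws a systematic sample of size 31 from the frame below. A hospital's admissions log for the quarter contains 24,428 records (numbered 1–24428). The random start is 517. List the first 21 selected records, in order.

517, 1305, 2093, 2881, 3669, 4457, 5245, 6033, 6821, 7609, 8397, 9185, 9973, 10761, 11549, 12337, 13125, 13913, 14701, 15489, 16277

k = N/n = 24428/31 = 788
record 1: 517
record 2: 517 + 788 = 1305
record 3: 1305 + 788 = 2093
record 4: 2093 + 788 = 2881
record 5: 2881 + 788 = 3669
record 6: 3669 + 788 = 4457
record 7: 4457 + 788 = 5245
record 8: 5245 + 788 = 6033
record 9: 6033 + 788 = 6821
record 10: 6821 + 788 = 7609
record 11: 7609 + 788 = 8397
record 12: 8397 + 788 = 9185
record 13: 9185 + 788 = 9973
record 14: 9973 + 788 = 10761
record 15: 10761 + 788 = 11549
record 16: 11549 + 788 = 12337
record 17: 12337 + 788 = 13125
record 18: 13125 + 788 = 13913
record 19: 13913 + 788 = 14701
record 20: 14701 + 788 = 15489
record 21: 15489 + 788 = 16277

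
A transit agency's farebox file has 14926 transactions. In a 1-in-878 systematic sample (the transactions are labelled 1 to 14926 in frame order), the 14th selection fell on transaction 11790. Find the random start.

376

k = 878
r = 11790 − (14−1)×878 = 11790 − 11414 = 376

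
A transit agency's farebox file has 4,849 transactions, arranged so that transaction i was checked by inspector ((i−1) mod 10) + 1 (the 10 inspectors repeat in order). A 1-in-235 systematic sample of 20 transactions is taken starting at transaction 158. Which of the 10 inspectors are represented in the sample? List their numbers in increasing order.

3, 8

Consecutive selections differ by k = 235, so their inspector numbers differ by 235 mod 10 = 5.
gcd(235, 10) = 5, so the sample visits 10/5 = 2 distinct residues mod 10.
Start 158 is inspector 8; the inspectors hit are 3, 8.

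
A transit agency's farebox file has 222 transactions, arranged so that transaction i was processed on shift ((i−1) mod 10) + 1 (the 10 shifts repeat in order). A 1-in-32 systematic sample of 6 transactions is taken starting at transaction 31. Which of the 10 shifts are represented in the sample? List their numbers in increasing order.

Consecutive selections differ by k = 32, so their shift numbers differ by 32 mod 10 = 2.
gcd(32, 10) = 2, so the sample visits 10/2 = 5 distinct residues mod 10.
Start 31 is shift 1; the shifts hit are 1, 3, 5, 7, 9.

1, 3, 5, 7, 9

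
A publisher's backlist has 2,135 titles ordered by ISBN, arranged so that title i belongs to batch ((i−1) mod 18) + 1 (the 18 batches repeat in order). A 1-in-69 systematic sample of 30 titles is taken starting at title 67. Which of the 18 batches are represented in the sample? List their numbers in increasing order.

Consecutive selections differ by k = 69, so their batch numbers differ by 69 mod 18 = 15.
gcd(69, 18) = 3, so the sample visits 18/3 = 6 distinct residues mod 18.
Start 67 is batch 13; the batches hit are 1, 4, 7, 10, 13, 16.

1, 4, 7, 10, 13, 16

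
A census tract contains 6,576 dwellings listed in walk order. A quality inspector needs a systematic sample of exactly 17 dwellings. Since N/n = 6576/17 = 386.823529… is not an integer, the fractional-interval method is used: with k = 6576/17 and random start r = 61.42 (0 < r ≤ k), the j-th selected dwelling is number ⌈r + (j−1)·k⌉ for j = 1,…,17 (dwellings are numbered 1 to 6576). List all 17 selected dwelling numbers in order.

j=1: r + 0k = 61.42 → ⌈·⌉ = 62
j=2: r + 1k = 448.243529… → ⌈·⌉ = 449
j=3: r + 2k = 835.067058… → ⌈·⌉ = 836
j=4: r + 3k = 1221.890588… → ⌈·⌉ = 1222
j=5: r + 4k = 1608.714117… → ⌈·⌉ = 1609
j=6: r + 5k = 1995.537647… → ⌈·⌉ = 1996
j=7: r + 6k = 2382.361176… → ⌈·⌉ = 2383
j=8: r + 7k = 2769.184705… → ⌈·⌉ = 2770
j=9: r + 8k = 3156.008235… → ⌈·⌉ = 3157
j=10: r + 9k = 3542.831764… → ⌈·⌉ = 3543
j=11: r + 10k = 3929.655294… → ⌈·⌉ = 3930
j=12: r + 11k = 4316.478823… → ⌈·⌉ = 4317
j=13: r + 12k = 4703.302352… → ⌈·⌉ = 4704
j=14: r + 13k = 5090.125882… → ⌈·⌉ = 5091
j=15: r + 14k = 5476.949411… → ⌈·⌉ = 5477
j=16: r + 15k = 5863.772941… → ⌈·⌉ = 5864
j=17: r + 16k = 6250.596470… → ⌈·⌉ = 6251

62, 449, 836, 1222, 1609, 1996, 2383, 2770, 3157, 3543, 3930, 4317, 4704, 5091, 5477, 5864, 6251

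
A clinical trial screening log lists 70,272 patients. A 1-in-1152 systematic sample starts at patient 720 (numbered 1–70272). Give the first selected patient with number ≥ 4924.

k = 1152
Steps past start: ⌈(4924 − 720)/1152⌉ = ⌈4204/1152⌉ = 4
Selected patient: 720 + 4×1152 = 5328

5328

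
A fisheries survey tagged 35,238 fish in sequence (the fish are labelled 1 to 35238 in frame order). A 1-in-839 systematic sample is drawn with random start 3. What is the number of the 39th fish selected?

k = 839
39th selection = r + (39−1)·k = 3 + 38×839 = 3 + 31882 = 31885

31885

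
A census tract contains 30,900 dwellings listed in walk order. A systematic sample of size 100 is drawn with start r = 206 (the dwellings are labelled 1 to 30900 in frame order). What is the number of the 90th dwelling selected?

k = 30900/100 = 309
90th selection = r + (90−1)·k = 206 + 89×309 = 206 + 27501 = 27707

27707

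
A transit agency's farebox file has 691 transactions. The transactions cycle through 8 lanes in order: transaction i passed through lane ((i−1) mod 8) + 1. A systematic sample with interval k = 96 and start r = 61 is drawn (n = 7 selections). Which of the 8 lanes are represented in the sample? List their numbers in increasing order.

5

Consecutive selections differ by k = 96, so their lane numbers differ by 96 mod 8 = 0.
gcd(96, 8) = 8, so the sample visits 8/8 = 1 distinct residues mod 8.
Start 61 is lane 5; the lanes hit are 5.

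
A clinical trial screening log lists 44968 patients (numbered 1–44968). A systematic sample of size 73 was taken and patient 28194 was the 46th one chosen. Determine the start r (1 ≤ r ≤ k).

474

k = 44968/73 = 616
r = 28194 − (46−1)×616 = 28194 − 27720 = 474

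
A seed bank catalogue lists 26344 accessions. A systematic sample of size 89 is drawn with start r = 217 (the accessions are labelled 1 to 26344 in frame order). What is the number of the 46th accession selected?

13537

k = 26344/89 = 296
46th selection = r + (46−1)·k = 217 + 45×296 = 217 + 13320 = 13537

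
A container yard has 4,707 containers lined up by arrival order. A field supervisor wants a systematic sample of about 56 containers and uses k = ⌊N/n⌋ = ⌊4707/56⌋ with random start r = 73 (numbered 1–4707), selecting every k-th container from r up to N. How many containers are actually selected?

56

k = ⌊4707/56⌋ = 84
Achieved size = ⌊(4707 − 73)/84⌋ + 1 = ⌊4634/84⌋ + 1 = 55 + 1 = 56
(last selection: 73 + 55×84 = 4693 ≤ 4707; next would be 4777 > 4707)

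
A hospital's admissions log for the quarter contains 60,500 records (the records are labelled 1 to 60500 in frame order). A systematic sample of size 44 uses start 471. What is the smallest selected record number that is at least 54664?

k = 60500/44 = 1375
Steps past start: ⌈(54664 − 471)/1375⌉ = ⌈54193/1375⌉ = 40
Selected record: 471 + 40×1375 = 55471

55471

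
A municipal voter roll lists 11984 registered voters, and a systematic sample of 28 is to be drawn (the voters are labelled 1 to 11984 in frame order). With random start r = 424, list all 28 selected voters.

424, 852, 1280, 1708, 2136, 2564, 2992, 3420, 3848, 4276, 4704, 5132, 5560, 5988, 6416, 6844, 7272, 7700, 8128, 8556, 8984, 9412, 9840, 10268, 10696, 11124, 11552, 11980

k = N/n = 11984/28 = 428
voter 1: 424
voter 2: 424 + 428 = 852
voter 3: 852 + 428 = 1280
voter 4: 1280 + 428 = 1708
voter 5: 1708 + 428 = 2136
voter 6: 2136 + 428 = 2564
voter 7: 2564 + 428 = 2992
voter 8: 2992 + 428 = 3420
voter 9: 3420 + 428 = 3848
voter 10: 3848 + 428 = 4276
voter 11: 4276 + 428 = 4704
voter 12: 4704 + 428 = 5132
voter 13: 5132 + 428 = 5560
voter 14: 5560 + 428 = 5988
voter 15: 5988 + 428 = 6416
voter 16: 6416 + 428 = 6844
voter 17: 6844 + 428 = 7272
voter 18: 7272 + 428 = 7700
voter 19: 7700 + 428 = 8128
voter 20: 8128 + 428 = 8556
voter 21: 8556 + 428 = 8984
voter 22: 8984 + 428 = 9412
voter 23: 9412 + 428 = 9840
voter 24: 9840 + 428 = 10268
voter 25: 10268 + 428 = 10696
voter 26: 10696 + 428 = 11124
voter 27: 11124 + 428 = 11552
voter 28: 11552 + 428 = 11980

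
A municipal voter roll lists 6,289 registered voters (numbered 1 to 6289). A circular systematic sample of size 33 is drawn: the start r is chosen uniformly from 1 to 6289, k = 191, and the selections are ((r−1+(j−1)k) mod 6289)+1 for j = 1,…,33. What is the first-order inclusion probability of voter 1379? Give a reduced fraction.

33/6289

For each position j, as r ranges over 1…6289 the j-th selection hits every voter exactly once, so voter 1379 is selected for exactly 33 of the 6289 starts.
Inclusion probability = 33/6289.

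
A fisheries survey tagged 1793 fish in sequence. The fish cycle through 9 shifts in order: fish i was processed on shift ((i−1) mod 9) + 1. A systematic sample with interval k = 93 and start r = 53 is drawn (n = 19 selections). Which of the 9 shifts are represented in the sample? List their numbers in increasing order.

Consecutive selections differ by k = 93, so their shift numbers differ by 93 mod 9 = 3.
gcd(93, 9) = 3, so the sample visits 9/3 = 3 distinct residues mod 9.
Start 53 is shift 8; the shifts hit are 2, 5, 8.

2, 5, 8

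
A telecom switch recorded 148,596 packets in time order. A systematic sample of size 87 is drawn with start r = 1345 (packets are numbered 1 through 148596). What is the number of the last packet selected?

k = 148596/87 = 1708
87th selection = r + (87−1)·k = 1345 + 86×1708 = 1345 + 146888 = 148233

148233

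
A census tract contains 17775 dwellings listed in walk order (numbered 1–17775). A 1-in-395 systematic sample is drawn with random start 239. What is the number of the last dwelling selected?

k = 395
45th selection = r + (45−1)·k = 239 + 44×395 = 239 + 17380 = 17619

17619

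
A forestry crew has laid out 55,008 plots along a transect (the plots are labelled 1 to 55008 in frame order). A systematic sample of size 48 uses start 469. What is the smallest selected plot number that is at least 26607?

k = 55008/48 = 1146
Steps past start: ⌈(26607 − 469)/1146⌉ = ⌈26138/1146⌉ = 23
Selected plot: 469 + 23×1146 = 26827

26827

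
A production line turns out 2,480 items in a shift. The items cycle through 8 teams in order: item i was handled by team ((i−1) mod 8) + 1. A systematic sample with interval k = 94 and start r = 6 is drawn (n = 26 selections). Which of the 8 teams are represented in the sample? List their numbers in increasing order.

Consecutive selections differ by k = 94, so their team numbers differ by 94 mod 8 = 6.
gcd(94, 8) = 2, so the sample visits 8/2 = 4 distinct residues mod 8.
Start 6 is team 6; the teams hit are 2, 4, 6, 8.

2, 4, 6, 8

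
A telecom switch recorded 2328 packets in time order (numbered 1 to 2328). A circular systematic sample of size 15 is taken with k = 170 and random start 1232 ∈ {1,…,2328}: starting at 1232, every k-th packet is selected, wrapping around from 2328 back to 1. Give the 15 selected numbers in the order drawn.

1232, 1402, 1572, 1742, 1912, 2082, 2252, 94, 264, 434, 604, 774, 944, 1114, 1284

Selection 1: 1232
Selection 2: 1232 + 170 = 1402
Selection 3: 1402 + 170 = 1572
Selection 4: 1572 + 170 = 1742
Selection 5: 1742 + 170 = 1912
Selection 6: 1912 + 170 = 2082
Selection 7: 2082 + 170 = 2252
Selection 8: 2252 + 170 = 2422 → 2422 − 2328 = 94
Selection 9: 94 + 170 = 264
Selection 10: 264 + 170 = 434
Selection 11: 434 + 170 = 604
Selection 12: 604 + 170 = 774
Selection 13: 774 + 170 = 944
Selection 14: 944 + 170 = 1114
Selection 15: 1114 + 170 = 1284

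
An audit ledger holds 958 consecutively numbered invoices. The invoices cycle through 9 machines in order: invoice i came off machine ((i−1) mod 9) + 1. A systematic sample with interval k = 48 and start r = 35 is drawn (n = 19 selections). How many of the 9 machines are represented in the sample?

Consecutive selections differ by k = 48, so their machine numbers differ by 48 mod 9 = 3.
gcd(48, 9) = 3, so the sample visits 9/3 = 3 distinct residues mod 9.
Start 35 is machine 8; the machines hit are 2, 5, 8.

3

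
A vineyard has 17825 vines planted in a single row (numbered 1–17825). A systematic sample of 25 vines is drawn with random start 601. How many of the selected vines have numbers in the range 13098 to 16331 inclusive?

k = 17825/25 = 713
First selection ≥ 13098: 601 + ⌈(13098−601)/713⌉·713 = 601 + 18×713 = 13435
Last selection ≤ 16331: 601 + ⌊(16331−601)/713⌋·713 = 601 + 22×713 = 16287
Count = 22 − 18 + 1 = 5

5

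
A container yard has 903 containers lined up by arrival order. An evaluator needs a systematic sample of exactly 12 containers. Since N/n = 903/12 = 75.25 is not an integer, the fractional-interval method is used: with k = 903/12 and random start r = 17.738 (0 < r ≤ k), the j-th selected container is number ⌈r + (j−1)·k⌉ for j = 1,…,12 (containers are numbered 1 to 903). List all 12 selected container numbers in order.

j=1: r + 0k = 17.738 → ⌈·⌉ = 18
j=2: r + 1k = 92.988 → ⌈·⌉ = 93
j=3: r + 2k = 168.238 → ⌈·⌉ = 169
j=4: r + 3k = 243.488 → ⌈·⌉ = 244
j=5: r + 4k = 318.738 → ⌈·⌉ = 319
j=6: r + 5k = 393.988 → ⌈·⌉ = 394
j=7: r + 6k = 469.238 → ⌈·⌉ = 470
j=8: r + 7k = 544.488 → ⌈·⌉ = 545
j=9: r + 8k = 619.738 → ⌈·⌉ = 620
j=10: r + 9k = 694.988 → ⌈·⌉ = 695
j=11: r + 10k = 770.238 → ⌈·⌉ = 771
j=12: r + 11k = 845.488 → ⌈·⌉ = 846

18, 93, 169, 244, 319, 394, 470, 545, 620, 695, 771, 846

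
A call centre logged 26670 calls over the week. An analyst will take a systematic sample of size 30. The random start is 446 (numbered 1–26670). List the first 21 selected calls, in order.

k = N/n = 26670/30 = 889
call 1: 446
call 2: 446 + 889 = 1335
call 3: 1335 + 889 = 2224
call 4: 2224 + 889 = 3113
call 5: 3113 + 889 = 4002
call 6: 4002 + 889 = 4891
call 7: 4891 + 889 = 5780
call 8: 5780 + 889 = 6669
call 9: 6669 + 889 = 7558
call 10: 7558 + 889 = 8447
call 11: 8447 + 889 = 9336
call 12: 9336 + 889 = 10225
call 13: 10225 + 889 = 11114
call 14: 11114 + 889 = 12003
call 15: 12003 + 889 = 12892
call 16: 12892 + 889 = 13781
call 17: 13781 + 889 = 14670
call 18: 14670 + 889 = 15559
call 19: 15559 + 889 = 16448
call 20: 16448 + 889 = 17337
call 21: 17337 + 889 = 18226

446, 1335, 2224, 3113, 4002, 4891, 5780, 6669, 7558, 8447, 9336, 10225, 11114, 12003, 12892, 13781, 14670, 15559, 16448, 17337, 18226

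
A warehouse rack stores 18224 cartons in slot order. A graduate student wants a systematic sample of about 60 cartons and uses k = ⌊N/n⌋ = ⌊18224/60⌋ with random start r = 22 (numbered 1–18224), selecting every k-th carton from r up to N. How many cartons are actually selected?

61

k = ⌊18224/60⌋ = 303
Achieved size = ⌊(18224 − 22)/303⌋ + 1 = ⌊18202/303⌋ + 1 = 60 + 1 = 61
(last selection: 22 + 60×303 = 18202 ≤ 18224; next would be 18505 > 18224)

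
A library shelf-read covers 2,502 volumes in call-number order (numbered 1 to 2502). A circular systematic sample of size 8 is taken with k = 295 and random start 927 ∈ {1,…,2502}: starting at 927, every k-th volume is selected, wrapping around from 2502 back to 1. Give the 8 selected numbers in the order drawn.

Selection 1: 927
Selection 2: 927 + 295 = 1222
Selection 3: 1222 + 295 = 1517
Selection 4: 1517 + 295 = 1812
Selection 5: 1812 + 295 = 2107
Selection 6: 2107 + 295 = 2402
Selection 7: 2402 + 295 = 2697 → 2697 − 2502 = 195
Selection 8: 195 + 295 = 490

927, 1222, 1517, 1812, 2107, 2402, 195, 490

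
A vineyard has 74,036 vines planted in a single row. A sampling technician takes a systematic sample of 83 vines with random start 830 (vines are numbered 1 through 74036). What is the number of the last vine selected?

73974

k = 74036/83 = 892
83rd selection = r + (83−1)·k = 830 + 82×892 = 830 + 73144 = 73974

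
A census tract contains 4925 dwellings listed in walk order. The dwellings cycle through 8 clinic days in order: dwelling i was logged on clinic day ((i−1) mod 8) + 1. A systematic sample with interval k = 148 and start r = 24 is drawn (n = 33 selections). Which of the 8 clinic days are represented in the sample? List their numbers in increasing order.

4, 8

Consecutive selections differ by k = 148, so their clinic day numbers differ by 148 mod 8 = 4.
gcd(148, 8) = 4, so the sample visits 8/4 = 2 distinct residues mod 8.
Start 24 is clinic day 8; the clinic days hit are 4, 8.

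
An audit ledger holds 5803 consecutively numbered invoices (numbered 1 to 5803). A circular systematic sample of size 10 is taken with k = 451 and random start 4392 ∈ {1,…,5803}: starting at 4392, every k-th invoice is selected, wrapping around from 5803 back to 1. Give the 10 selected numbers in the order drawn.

Selection 1: 4392
Selection 2: 4392 + 451 = 4843
Selection 3: 4843 + 451 = 5294
Selection 4: 5294 + 451 = 5745
Selection 5: 5745 + 451 = 6196 → 6196 − 5803 = 393
Selection 6: 393 + 451 = 844
Selection 7: 844 + 451 = 1295
Selection 8: 1295 + 451 = 1746
Selection 9: 1746 + 451 = 2197
Selection 10: 2197 + 451 = 2648

4392, 4843, 5294, 5745, 393, 844, 1295, 1746, 2197, 2648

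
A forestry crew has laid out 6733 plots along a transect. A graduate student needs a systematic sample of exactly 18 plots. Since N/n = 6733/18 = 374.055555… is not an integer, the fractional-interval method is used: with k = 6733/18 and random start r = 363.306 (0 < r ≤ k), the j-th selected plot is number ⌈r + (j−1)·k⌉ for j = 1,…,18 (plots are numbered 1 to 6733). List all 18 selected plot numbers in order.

364, 738, 1112, 1486, 1860, 2234, 2608, 2982, 3356, 3730, 4104, 4478, 4852, 5227, 5601, 5975, 6349, 6723

j=1: r + 0k = 363.306 → ⌈·⌉ = 364
j=2: r + 1k = 737.361555… → ⌈·⌉ = 738
j=3: r + 2k = 1111.417111… → ⌈·⌉ = 1112
j=4: r + 3k = 1485.472666… → ⌈·⌉ = 1486
j=5: r + 4k = 1859.528222… → ⌈·⌉ = 1860
j=6: r + 5k = 2233.583777… → ⌈·⌉ = 2234
j=7: r + 6k = 2607.639333… → ⌈·⌉ = 2608
j=8: r + 7k = 2981.694888… → ⌈·⌉ = 2982
j=9: r + 8k = 3355.750444… → ⌈·⌉ = 3356
j=10: r + 9k = 3729.806 → ⌈·⌉ = 3730
j=11: r + 10k = 4103.861555… → ⌈·⌉ = 4104
j=12: r + 11k = 4477.917111… → ⌈·⌉ = 4478
j=13: r + 12k = 4851.972666… → ⌈·⌉ = 4852
j=14: r + 13k = 5226.028222… → ⌈·⌉ = 5227
j=15: r + 14k = 5600.083777… → ⌈·⌉ = 5601
j=16: r + 15k = 5974.139333… → ⌈·⌉ = 5975
j=17: r + 16k = 6348.194888… → ⌈·⌉ = 6349
j=18: r + 17k = 6722.250444… → ⌈·⌉ = 6723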